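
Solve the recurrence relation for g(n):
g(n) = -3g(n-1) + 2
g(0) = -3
First-order linear non-homogeneous.
Homogeneous solution: g_h(n) = A·(-3)^n.
Try constant particular solution g_p = K: K = -3K + 2 ⇒ K = \frac{1}{2}.
General: g(n) = A·(-3)^n + \frac{1}{2}.
Apply g(0) = -3: A + \frac{1}{2} = -3 ⇒ A = - \frac{7}{2}.
So g(n) = \frac{1}{2} - \frac{7 \left(-3\right)^{n}}{2}.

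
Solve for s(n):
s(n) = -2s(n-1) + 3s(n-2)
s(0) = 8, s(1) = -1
Characteristic equation: x² + 2x - 3 = 0, which factors as (x - (-3))(x - (1)) = 0.
Roots r₁ = -3, r₂ = 1 (distinct).
General solution: s(n) = A·(-3)^n + B·(1)^n.
From s(0) = 8: A + B = 8.
From s(1) = -1: -3A + B = -1.
Solving: A = \frac{9}{4}, B = \frac{23}{4}.
So s(n) = \frac{9 \left(-3\right)^{n}}{4} + \frac{23}{4}.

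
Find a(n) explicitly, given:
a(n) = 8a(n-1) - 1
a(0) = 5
First-order linear non-homogeneous.
Homogeneous solution: a_h(n) = A·(8)^n.
Try constant particular solution a_p = K: K = 8K - 1 ⇒ K = \frac{1}{7}.
General: a(n) = A·(8)^n + \frac{1}{7}.
Apply a(0) = 5: A + \frac{1}{7} = 5 ⇒ A = \frac{34}{7}.
So a(n) = \frac{34 \cdot 8^{n}}{7} + \frac{1}{7}.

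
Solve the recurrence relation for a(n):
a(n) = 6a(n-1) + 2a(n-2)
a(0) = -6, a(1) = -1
Characteristic equation: x² - 6x - 2 = 0.
Discriminant Δ = (6)² + 4·(2) = 44.
Roots r₁,₂ = (6 ± √44)/2, so r₁ = 3 + \sqrt{11}, r₂ = 3 - \sqrt{11}.
General solution: a(n) = A·r₁^n + B·r₂^n.
From the initial conditions, A + B = -6 and r₁A + r₂B = -1.
Since r₁ - r₂ = √44: A = (-1 - (-6)r₂)/√44 = -3 + \frac{17 \sqrt{11}}{22}, and B = -6 - A = -3 - \frac{17 \sqrt{11}}{22}.
So a(n) = \left(-3 + \frac{17 \sqrt{11}}{22}\right)\left(3 + \sqrt{11}\right)^n + \left(-3 - \frac{17 \sqrt{11}}{22}\right)\left(3 - \sqrt{11}\right)^n.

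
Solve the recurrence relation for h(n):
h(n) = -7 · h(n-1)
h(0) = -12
Pure geometric recurrence with ratio -7.
By induction h(n) = h(0) · (-7)^n = - 12 \left(-7\right)^{n}.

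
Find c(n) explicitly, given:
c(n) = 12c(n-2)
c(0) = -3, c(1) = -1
Characteristic equation: x² - 12 = 0.
Discriminant Δ = (0)² + 4·(12) = 48.
Roots r₁,₂ = (0 ± √48)/2, so r₁ = 2 \sqrt{3}, r₂ = - 2 \sqrt{3}.
General solution: c(n) = A·r₁^n + B·r₂^n.
From the initial conditions, A + B = -3 and r₁A + r₂B = -1.
Since r₁ - r₂ = √48: A = (-1 - (-3)r₂)/√48 = - \frac{3}{2} - \frac{\sqrt{3}}{12}, and B = -3 - A = - \frac{3}{2} + \frac{\sqrt{3}}{12}.
So c(n) = \left(- \frac{3}{2} - \frac{\sqrt{3}}{12}\right)\left(2 \sqrt{3}\right)^n + \left(- \frac{3}{2} + \frac{\sqrt{3}}{12}\right)\left(- 2 \sqrt{3}\right)^n.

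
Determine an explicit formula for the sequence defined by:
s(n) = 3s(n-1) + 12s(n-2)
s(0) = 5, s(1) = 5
Characteristic equation: x² - 3x - 12 = 0.
Discriminant Δ = (3)² + 4·(12) = 57.
Roots r₁,₂ = (3 ± √57)/2, so r₁ = \frac{3}{2} + \frac{\sqrt{57}}{2}, r₂ = \frac{3}{2} - \frac{\sqrt{57}}{2}.
General solution: s(n) = A·r₁^n + B·r₂^n.
From the initial conditions, A + B = 5 and r₁A + r₂B = 5.
Since r₁ - r₂ = √57: A = (5 - (5)r₂)/√57 = \frac{5}{2} - \frac{5 \sqrt{57}}{114}, and B = 5 - A = \frac{5 \sqrt{57}}{114} + \frac{5}{2}.
So s(n) = \left(\frac{5}{2} - \frac{5 \sqrt{57}}{114}\right)\left(\frac{3}{2} + \frac{\sqrt{57}}{2}\right)^n + \left(\frac{5 \sqrt{57}}{114} + \frac{5}{2}\right)\left(\frac{3}{2} - \frac{\sqrt{57}}{2}\right)^n.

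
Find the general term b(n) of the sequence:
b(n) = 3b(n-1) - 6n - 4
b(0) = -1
First-order linear with linear forcing.
Homogeneous solution: b_h(n) = A·(3)^n.
Try particular b_p(n) = pn + q. Substituting:
  pn + q = 3(p(n-1) + q) - 6n - 4.
Matching the n-coefficient: p = 3p - 6 ⇒ p = 3.
Matching constants: q = -3p + 3q - 4 ⇒ q = \frac{13}{2}.
General: b(n) = A·(3)^n + 3 n + \frac{13}{2}.
Apply b(0) = -1: A + \frac{13}{2} = -1 ⇒ A = - \frac{15}{2}.
So b(n) = - \frac{15 \cdot 3^{n}}{2} + 3 n + \frac{13}{2}.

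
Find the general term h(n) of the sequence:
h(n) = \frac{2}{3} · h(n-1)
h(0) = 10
Pure geometric recurrence with ratio \frac{2}{3}.
By induction h(n) = h(0) · (\frac{2}{3})^n = 10 \left(\frac{2}{3}\right)^{n}.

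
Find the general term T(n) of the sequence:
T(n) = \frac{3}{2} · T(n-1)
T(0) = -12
Pure geometric recurrence with ratio \frac{3}{2}.
By induction T(n) = T(0) · (\frac{3}{2})^n = - 12 \left(\frac{3}{2}\right)^{n}.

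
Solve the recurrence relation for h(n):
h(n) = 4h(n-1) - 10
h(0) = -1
First-order linear non-homogeneous.
Homogeneous solution: h_h(n) = A·(4)^n.
Try constant particular solution h_p = K: K = 4K - 10 ⇒ K = \frac{10}{3}.
General: h(n) = A·(4)^n + \frac{10}{3}.
Apply h(0) = -1: A + \frac{10}{3} = -1 ⇒ A = - \frac{13}{3}.
So h(n) = \frac{10}{3} - \frac{13 \cdot 4^{n}}{3}.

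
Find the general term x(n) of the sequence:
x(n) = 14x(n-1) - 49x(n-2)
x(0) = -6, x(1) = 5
Characteristic equation: x² - 14x + 49 = 0, which is (x - (7))².
Repeated root r = 7.
General solution: x(n) = (A + Bn)·(7)^n.
From x(0) = -6: A = -6.
From x(1) = 5: (A + B)·(7) = 5 ⇒ B = \frac{47}{7}.
So x(n) = \left(\frac{47 n}{7} - 6\right) \cdot (7)^n.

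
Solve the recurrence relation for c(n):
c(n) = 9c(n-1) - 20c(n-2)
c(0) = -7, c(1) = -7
Characteristic equation: x² - 9x + 20 = 0, which factors as (x - (5))(x - (4)) = 0.
Roots r₁ = 5, r₂ = 4 (distinct).
General solution: c(n) = A·(5)^n + B·(4)^n.
From c(0) = -7: A + B = -7.
From c(1) = -7: 5A + 4B = -7.
Solving: A = 21, B = -28.
So c(n) = - 28 \cdot 4^{n} + 21 \cdot 5^{n}.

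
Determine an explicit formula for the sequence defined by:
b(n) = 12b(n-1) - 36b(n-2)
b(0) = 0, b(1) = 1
Characteristic equation: x² - 12x + 36 = 0, which is (x - (6))².
Repeated root r = 6.
General solution: b(n) = (A + Bn)·(6)^n.
From b(0) = 0: A = 0.
From b(1) = 1: (A + B)·(6) = 1 ⇒ B = \frac{1}{6}.
So b(n) = \left(\frac{n}{6}\right) \cdot (6)^n.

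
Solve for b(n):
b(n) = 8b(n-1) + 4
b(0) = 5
First-order linear non-homogeneous.
Homogeneous solution: b_h(n) = A·(8)^n.
Try constant particular solution b_p = K: K = 8K + 4 ⇒ K = - \frac{4}{7}.
General: b(n) = A·(8)^n - \frac{4}{7}.
Apply b(0) = 5: A - \frac{4}{7} = 5 ⇒ A = \frac{39}{7}.
So b(n) = \frac{39 \cdot 8^{n}}{7} - \frac{4}{7}.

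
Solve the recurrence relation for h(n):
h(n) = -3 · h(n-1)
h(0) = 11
Pure geometric recurrence with ratio -3.
By induction h(n) = h(0) · (-3)^n = 11 \left(-3\right)^{n}.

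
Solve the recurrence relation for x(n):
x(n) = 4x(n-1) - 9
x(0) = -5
First-order linear non-homogeneous.
Homogeneous solution: x_h(n) = A·(4)^n.
Try constant particular solution x_p = K: K = 4K - 9 ⇒ K = 3.
General: x(n) = A·(4)^n + 3.
Apply x(0) = -5: A + 3 = -5 ⇒ A = -8.
So x(n) = 3 - 8 \cdot 4^{n}.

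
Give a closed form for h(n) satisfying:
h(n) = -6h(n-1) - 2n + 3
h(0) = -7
First-order linear with linear forcing.
Homogeneous solution: h_h(n) = A·(-6)^n.
Try particular h_p(n) = pn + q. Substituting:
  pn + q = -6(p(n-1) + q) - 2n + 3.
Matching the n-coefficient: p = -6p - 2 ⇒ p = - \frac{2}{7}.
Matching constants: q = 6p - 6q + 3 ⇒ q = \frac{9}{49}.
General: h(n) = A·(-6)^n - \frac{2 n}{7} + \frac{9}{49}.
Apply h(0) = -7: A + \frac{9}{49} = -7 ⇒ A = - \frac{352}{49}.
So h(n) = - \frac{352 \left(-6\right)^{n}}{49} - \frac{2 n}{7} + \frac{9}{49}.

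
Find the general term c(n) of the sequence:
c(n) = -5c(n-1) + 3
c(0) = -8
First-order linear non-homogeneous.
Homogeneous solution: c_h(n) = A·(-5)^n.
Try constant particular solution c_p = K: K = -5K + 3 ⇒ K = \frac{1}{2}.
General: c(n) = A·(-5)^n + \frac{1}{2}.
Apply c(0) = -8: A + \frac{1}{2} = -8 ⇒ A = - \frac{17}{2}.
So c(n) = \frac{1}{2} - \frac{17 \left(-5\right)^{n}}{2}.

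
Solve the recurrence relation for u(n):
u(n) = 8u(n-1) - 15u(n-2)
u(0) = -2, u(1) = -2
Characteristic equation: x² - 8x + 15 = 0, which factors as (x - (5))(x - (3)) = 0.
Roots r₁ = 5, r₂ = 3 (distinct).
General solution: u(n) = A·(5)^n + B·(3)^n.
From u(0) = -2: A + B = -2.
From u(1) = -2: 5A + 3B = -2.
Solving: A = 2, B = -4.
So u(n) = - 4 \cdot 3^{n} + 2 \cdot 5^{n}.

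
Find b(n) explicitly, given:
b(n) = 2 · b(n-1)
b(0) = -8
Pure geometric recurrence with ratio 2.
By induction b(n) = b(0) · (2)^n = - 8 \cdot 2^{n}.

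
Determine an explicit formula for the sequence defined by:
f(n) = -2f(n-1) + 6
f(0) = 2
First-order linear non-homogeneous.
Homogeneous solution: f_h(n) = A·(-2)^n.
Try constant particular solution f_p = K: K = -2K + 6 ⇒ K = 2.
General: f(n) = A·(-2)^n + 2.
Apply f(0) = 2: A + 2 = 2 ⇒ A = 0.
So f(n) = 2.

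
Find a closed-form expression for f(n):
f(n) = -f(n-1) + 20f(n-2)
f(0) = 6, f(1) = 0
Characteristic equation: x² + x - 20 = 0, which factors as (x - (4))(x - (-5)) = 0.
Roots r₁ = 4, r₂ = -5 (distinct).
General solution: f(n) = A·(4)^n + B·(-5)^n.
From f(0) = 6: A + B = 6.
From f(1) = 0: 4A - 5B = 0.
Solving: A = \frac{10}{3}, B = \frac{8}{3}.
So f(n) = \frac{8 \left(-5\right)^{n}}{3} + \frac{10 \cdot 4^{n}}{3}.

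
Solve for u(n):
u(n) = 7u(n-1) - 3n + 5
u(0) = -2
First-order linear with linear forcing.
Homogeneous solution: u_h(n) = A·(7)^n.
Try particular u_p(n) = pn + q. Substituting:
  pn + q = 7(p(n-1) + q) - 3n + 5.
Matching the n-coefficient: p = 7p - 3 ⇒ p = \frac{1}{2}.
Matching constants: q = -7p + 7q + 5 ⇒ q = - \frac{1}{4}.
General: u(n) = A·(7)^n + \frac{n}{2} - \frac{1}{4}.
Apply u(0) = -2: A - \frac{1}{4} = -2 ⇒ A = - \frac{7}{4}.
So u(n) = - \frac{7 \cdot 7^{n}}{4} + \frac{n}{2} - \frac{1}{4}.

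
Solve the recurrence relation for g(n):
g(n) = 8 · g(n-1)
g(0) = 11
Pure geometric recurrence with ratio 8.
By induction g(n) = g(0) · (8)^n = 11 \cdot 8^{n}.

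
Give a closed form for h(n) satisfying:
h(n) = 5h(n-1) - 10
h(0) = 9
First-order linear non-homogeneous.
Homogeneous solution: h_h(n) = A·(5)^n.
Try constant particular solution h_p = K: K = 5K - 10 ⇒ K = \frac{5}{2}.
General: h(n) = A·(5)^n + \frac{5}{2}.
Apply h(0) = 9: A + \frac{5}{2} = 9 ⇒ A = \frac{13}{2}.
So h(n) = \frac{13 \cdot 5^{n}}{2} + \frac{5}{2}.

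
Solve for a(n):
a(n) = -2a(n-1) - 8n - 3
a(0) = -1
First-order linear with linear forcing.
Homogeneous solution: a_h(n) = A·(-2)^n.
Try particular a_p(n) = pn + q. Substituting:
  pn + q = -2(p(n-1) + q) - 8n - 3.
Matching the n-coefficient: p = -2p - 8 ⇒ p = - \frac{8}{3}.
Matching constants: q = 2p - 2q - 3 ⇒ q = - \frac{25}{9}.
General: a(n) = A·(-2)^n - \frac{8 n}{3} - \frac{25}{9}.
Apply a(0) = -1: A - \frac{25}{9} = -1 ⇒ A = \frac{16}{9}.
So a(n) = \frac{16 \left(-2\right)^{n}}{9} - \frac{8 n}{3} - \frac{25}{9}.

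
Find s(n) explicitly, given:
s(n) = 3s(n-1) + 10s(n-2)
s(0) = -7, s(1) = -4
Characteristic equation: x² - 3x - 10 = 0, which factors as (x - (-2))(x - (5)) = 0.
Roots r₁ = -2, r₂ = 5 (distinct).
General solution: s(n) = A·(-2)^n + B·(5)^n.
From s(0) = -7: A + B = -7.
From s(1) = -4: -2A + 5B = -4.
Solving: A = - \frac{31}{7}, B = - \frac{18}{7}.
So s(n) = - \frac{31 \left(-2\right)^{n}}{7} - \frac{18 \cdot 5^{n}}{7}.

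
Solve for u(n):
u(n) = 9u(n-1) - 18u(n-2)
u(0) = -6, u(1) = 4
Characteristic equation: x² - 9x + 18 = 0, which factors as (x - (3))(x - (6)) = 0.
Roots r₁ = 3, r₂ = 6 (distinct).
General solution: u(n) = A·(3)^n + B·(6)^n.
From u(0) = -6: A + B = -6.
From u(1) = 4: 3A + 6B = 4.
Solving: A = - \frac{40}{3}, B = \frac{22}{3}.
So u(n) = - \frac{40 \cdot 3^{n}}{3} + \frac{22 \cdot 6^{n}}{3}.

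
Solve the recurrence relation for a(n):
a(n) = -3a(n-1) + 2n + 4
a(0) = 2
First-order linear with linear forcing.
Homogeneous solution: a_h(n) = A·(-3)^n.
Try particular a_p(n) = pn + q. Substituting:
  pn + q = -3(p(n-1) + q) + 2n + 4.
Matching the n-coefficient: p = -3p + 2 ⇒ p = \frac{1}{2}.
Matching constants: q = 3p - 3q + 4 ⇒ q = \frac{11}{8}.
General: a(n) = A·(-3)^n + \frac{n}{2} + \frac{11}{8}.
Apply a(0) = 2: A + \frac{11}{8} = 2 ⇒ A = \frac{5}{8}.
So a(n) = \frac{5 \left(-3\right)^{n}}{8} + \frac{n}{2} + \frac{11}{8}.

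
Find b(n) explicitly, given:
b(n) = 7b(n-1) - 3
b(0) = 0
First-order linear non-homogeneous.
Homogeneous solution: b_h(n) = A·(7)^n.
Try constant particular solution b_p = K: K = 7K - 3 ⇒ K = \frac{1}{2}.
General: b(n) = A·(7)^n + \frac{1}{2}.
Apply b(0) = 0: A + \frac{1}{2} = 0 ⇒ A = - \frac{1}{2}.
So b(n) = \frac{1}{2} - \frac{7^{n}}{2}.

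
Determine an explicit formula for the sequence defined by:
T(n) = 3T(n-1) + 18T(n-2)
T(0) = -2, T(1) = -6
Characteristic equation: x² - 3x - 18 = 0, which factors as (x - (6))(x - (-3)) = 0.
Roots r₁ = 6, r₂ = -3 (distinct).
General solution: T(n) = A·(6)^n + B·(-3)^n.
From T(0) = -2: A + B = -2.
From T(1) = -6: 6A - 3B = -6.
Solving: A = - \frac{4}{3}, B = - \frac{2}{3}.
So T(n) = - \frac{2 \left(-3\right)^{n}}{3} - \frac{4 \cdot 6^{n}}{3}.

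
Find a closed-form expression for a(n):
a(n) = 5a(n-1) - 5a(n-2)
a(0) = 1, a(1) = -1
Characteristic equation: x² - 5x + 5 = 0.
Discriminant Δ = (5)² + 4·(-5) = 5.
Roots r₁,₂ = (5 ± √5)/2, so r₁ = \frac{\sqrt{5}}{2} + \frac{5}{2}, r₂ = \frac{5}{2} - \frac{\sqrt{5}}{2}.
General solution: a(n) = A·r₁^n + B·r₂^n.
From the initial conditions, A + B = 1 and r₁A + r₂B = -1.
Since r₁ - r₂ = √5: A = (-1 - (1)r₂)/√5 = \frac{1}{2} - \frac{7 \sqrt{5}}{10}, and B = 1 - A = \frac{1}{2} + \frac{7 \sqrt{5}}{10}.
So a(n) = \left(\frac{1}{2} - \frac{7 \sqrt{5}}{10}\right)\left(\frac{\sqrt{5}}{2} + \frac{5}{2}\right)^n + \left(\frac{1}{2} + \frac{7 \sqrt{5}}{10}\right)\left(\frac{5}{2} - \frac{\sqrt{5}}{2}\right)^n.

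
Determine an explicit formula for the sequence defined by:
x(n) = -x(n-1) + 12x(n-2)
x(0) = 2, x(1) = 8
Characteristic equation: x² + x - 12 = 0, which factors as (x - (-4))(x - (3)) = 0.
Roots r₁ = -4, r₂ = 3 (distinct).
General solution: x(n) = A·(-4)^n + B·(3)^n.
From x(0) = 2: A + B = 2.
From x(1) = 8: -4A + 3B = 8.
Solving: A = - \frac{2}{7}, B = \frac{16}{7}.
So x(n) = - \frac{2 \left(-4\right)^{n}}{7} + \frac{16 \cdot 3^{n}}{7}.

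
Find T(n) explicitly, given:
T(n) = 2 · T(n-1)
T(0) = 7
Pure geometric recurrence with ratio 2.
By induction T(n) = T(0) · (2)^n = 7 \cdot 2^{n}.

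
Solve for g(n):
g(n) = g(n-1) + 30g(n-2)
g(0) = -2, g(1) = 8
Characteristic equation: x² - x - 30 = 0, which factors as (x - (6))(x - (-5)) = 0.
Roots r₁ = 6, r₂ = -5 (distinct).
General solution: g(n) = A·(6)^n + B·(-5)^n.
From g(0) = -2: A + B = -2.
From g(1) = 8: 6A - 5B = 8.
Solving: A = - \frac{2}{11}, B = - \frac{20}{11}.
So g(n) = - \frac{20 \left(-5\right)^{n}}{11} - \frac{2 \cdot 6^{n}}{11}.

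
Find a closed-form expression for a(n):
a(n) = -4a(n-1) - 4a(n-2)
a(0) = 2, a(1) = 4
Characteristic equation: x² + 4x + 4 = 0, which is (x - (-2))².
Repeated root r = -2.
General solution: a(n) = (A + Bn)·(-2)^n.
From a(0) = 2: A = 2.
From a(1) = 4: (A + B)·(-2) = 4 ⇒ B = -4.
So a(n) = \left(2 - 4 n\right) \cdot (-2)^n.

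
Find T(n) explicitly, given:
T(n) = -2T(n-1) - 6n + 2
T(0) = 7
First-order linear with linear forcing.
Homogeneous solution: T_h(n) = A·(-2)^n.
Try particular T_p(n) = pn + q. Substituting:
  pn + q = -2(p(n-1) + q) - 6n + 2.
Matching the n-coefficient: p = -2p - 6 ⇒ p = -2.
Matching constants: q = 2p - 2q + 2 ⇒ q = - \frac{2}{3}.
General: T(n) = A·(-2)^n - 2 n - \frac{2}{3}.
Apply T(0) = 7: A - \frac{2}{3} = 7 ⇒ A = \frac{23}{3}.
So T(n) = \frac{23 \left(-2\right)^{n}}{3} - 2 n - \frac{2}{3}.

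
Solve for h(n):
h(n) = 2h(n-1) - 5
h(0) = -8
First-order linear non-homogeneous.
Homogeneous solution: h_h(n) = A·(2)^n.
Try constant particular solution h_p = K: K = 2K - 5 ⇒ K = 5.
General: h(n) = A·(2)^n + 5.
Apply h(0) = -8: A + 5 = -8 ⇒ A = -13.
So h(n) = 5 - 13 \cdot 2^{n}.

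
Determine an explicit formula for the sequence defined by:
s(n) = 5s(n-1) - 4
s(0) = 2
First-order linear non-homogeneous.
Homogeneous solution: s_h(n) = A·(5)^n.
Try constant particular solution s_p = K: K = 5K - 4 ⇒ K = 1.
General: s(n) = A·(5)^n + 1.
Apply s(0) = 2: A + 1 = 2 ⇒ A = 1.
So s(n) = 5^{n} + 1.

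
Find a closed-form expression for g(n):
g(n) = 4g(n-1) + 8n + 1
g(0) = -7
First-order linear with linear forcing.
Homogeneous solution: g_h(n) = A·(4)^n.
Try particular g_p(n) = pn + q. Substituting:
  pn + q = 4(p(n-1) + q) + 8n + 1.
Matching the n-coefficient: p = 4p + 8 ⇒ p = - \frac{8}{3}.
Matching constants: q = -4p + 4q + 1 ⇒ q = - \frac{35}{9}.
General: g(n) = A·(4)^n - \frac{8 n}{3} - \frac{35}{9}.
Apply g(0) = -7: A - \frac{35}{9} = -7 ⇒ A = - \frac{28}{9}.
So g(n) = - \frac{28 \cdot 4^{n}}{9} - \frac{8 n}{3} - \frac{35}{9}.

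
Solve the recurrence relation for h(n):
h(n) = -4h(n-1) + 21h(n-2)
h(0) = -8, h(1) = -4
Characteristic equation: x² + 4x - 21 = 0, which factors as (x - (-7))(x - (3)) = 0.
Roots r₁ = -7, r₂ = 3 (distinct).
General solution: h(n) = A·(-7)^n + B·(3)^n.
From h(0) = -8: A + B = -8.
From h(1) = -4: -7A + 3B = -4.
Solving: A = -2, B = -6.
So h(n) = - 2 \left(-7\right)^{n} - 6 \cdot 3^{n}.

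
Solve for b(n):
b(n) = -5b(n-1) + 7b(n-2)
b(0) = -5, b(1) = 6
Characteristic equation: x² + 5x - 7 = 0.
Discriminant Δ = (-5)² + 4·(7) = 53.
Roots r₁,₂ = (-5 ± √53)/2, so r₁ = - \frac{5}{2} + \frac{\sqrt{53}}{2}, r₂ = - \frac{\sqrt{53}}{2} - \frac{5}{2}.
General solution: b(n) = A·r₁^n + B·r₂^n.
From the initial conditions, A + B = -5 and r₁A + r₂B = 6.
Since r₁ - r₂ = √53: A = (6 - (-5)r₂)/√53 = - \frac{5}{2} - \frac{13 \sqrt{53}}{106}, and B = -5 - A = - \frac{5}{2} + \frac{13 \sqrt{53}}{106}.
So b(n) = \left(- \frac{5}{2} - \frac{13 \sqrt{53}}{106}\right)\left(- \frac{5}{2} + \frac{\sqrt{53}}{2}\right)^n + \left(- \frac{5}{2} + \frac{13 \sqrt{53}}{106}\right)\left(- \frac{\sqrt{53}}{2} - \frac{5}{2}\right)^n.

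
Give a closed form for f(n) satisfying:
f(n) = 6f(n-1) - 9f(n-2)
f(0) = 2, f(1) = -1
Characteristic equation: x² - 6x + 9 = 0, which is (x - (3))².
Repeated root r = 3.
General solution: f(n) = (A + Bn)·(3)^n.
From f(0) = 2: A = 2.
From f(1) = -1: (A + B)·(3) = -1 ⇒ B = - \frac{7}{3}.
So f(n) = \left(2 - \frac{7 n}{3}\right) \cdot (3)^n.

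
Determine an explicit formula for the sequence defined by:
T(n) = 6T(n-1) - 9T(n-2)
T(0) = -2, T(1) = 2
Characteristic equation: x² - 6x + 9 = 0, which is (x - (3))².
Repeated root r = 3.
General solution: T(n) = (A + Bn)·(3)^n.
From T(0) = -2: A = -2.
From T(1) = 2: (A + B)·(3) = 2 ⇒ B = \frac{8}{3}.
So T(n) = \left(\frac{8 n}{3} - 2\right) \cdot (3)^n.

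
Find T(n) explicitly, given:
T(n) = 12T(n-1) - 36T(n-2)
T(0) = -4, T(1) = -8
Characteristic equation: x² - 12x + 36 = 0, which is (x - (6))².
Repeated root r = 6.
General solution: T(n) = (A + Bn)·(6)^n.
From T(0) = -4: A = -4.
From T(1) = -8: (A + B)·(6) = -8 ⇒ B = \frac{8}{3}.
So T(n) = \left(\frac{8 n}{3} - 4\right) \cdot (6)^n.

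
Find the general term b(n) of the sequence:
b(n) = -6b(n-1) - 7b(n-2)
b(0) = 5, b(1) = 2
Characteristic equation: x² + 6x + 7 = 0.
Discriminant Δ = (-6)² + 4·(-7) = 8.
Roots r₁,₂ = (-6 ± √8)/2, so r₁ = -3 + \sqrt{2}, r₂ = -3 - \sqrt{2}.
General solution: b(n) = A·r₁^n + B·r₂^n.
From the initial conditions, A + B = 5 and r₁A + r₂B = 2.
Since r₁ - r₂ = √8: A = (2 - (5)r₂)/√8 = \frac{5}{2} + \frac{17 \sqrt{2}}{4}, and B = 5 - A = \frac{5}{2} - \frac{17 \sqrt{2}}{4}.
So b(n) = \left(\frac{5}{2} + \frac{17 \sqrt{2}}{4}\right)\left(-3 + \sqrt{2}\right)^n + \left(\frac{5}{2} - \frac{17 \sqrt{2}}{4}\right)\left(-3 - \sqrt{2}\right)^n.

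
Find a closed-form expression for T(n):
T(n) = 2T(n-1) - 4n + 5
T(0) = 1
First-order linear with linear forcing.
Homogeneous solution: T_h(n) = A·(2)^n.
Try particular T_p(n) = pn + q. Substituting:
  pn + q = 2(p(n-1) + q) - 4n + 5.
Matching the n-coefficient: p = 2p - 4 ⇒ p = 4.
Matching constants: q = -2p + 2q + 5 ⇒ q = 3.
General: T(n) = A·(2)^n + 4 n + 3.
Apply T(0) = 1: A + 3 = 1 ⇒ A = -2.
So T(n) = - 2 \cdot 2^{n} + 4 n + 3.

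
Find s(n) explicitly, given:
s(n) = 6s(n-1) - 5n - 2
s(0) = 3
First-order linear with linear forcing.
Homogeneous solution: s_h(n) = A·(6)^n.
Try particular s_p(n) = pn + q. Substituting:
  pn + q = 6(p(n-1) + q) - 5n - 2.
Matching the n-coefficient: p = 6p - 5 ⇒ p = 1.
Matching constants: q = -6p + 6q - 2 ⇒ q = \frac{8}{5}.
General: s(n) = A·(6)^n + n + \frac{8}{5}.
Apply s(0) = 3: A + \frac{8}{5} = 3 ⇒ A = \frac{7}{5}.
So s(n) = \frac{7 \cdot 6^{n}}{5} + n + \frac{8}{5}.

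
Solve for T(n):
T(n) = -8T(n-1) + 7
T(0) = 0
First-order linear non-homogeneous.
Homogeneous solution: T_h(n) = A·(-8)^n.
Try constant particular solution T_p = K: K = -8K + 7 ⇒ K = \frac{7}{9}.
General: T(n) = A·(-8)^n + \frac{7}{9}.
Apply T(0) = 0: A + \frac{7}{9} = 0 ⇒ A = - \frac{7}{9}.
So T(n) = \frac{7}{9} - \frac{7 \left(-8\right)^{n}}{9}.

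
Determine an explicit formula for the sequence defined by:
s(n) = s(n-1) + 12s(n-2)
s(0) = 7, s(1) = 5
Characteristic equation: x² - x - 12 = 0, which factors as (x - (-3))(x - (4)) = 0.
Roots r₁ = -3, r₂ = 4 (distinct).
General solution: s(n) = A·(-3)^n + B·(4)^n.
From s(0) = 7: A + B = 7.
From s(1) = 5: -3A + 4B = 5.
Solving: A = \frac{23}{7}, B = \frac{26}{7}.
So s(n) = \frac{23 \left(-3\right)^{n}}{7} + \frac{26 \cdot 4^{n}}{7}.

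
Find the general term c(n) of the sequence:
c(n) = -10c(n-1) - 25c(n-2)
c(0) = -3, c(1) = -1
Characteristic equation: x² + 10x + 25 = 0, which is (x - (-5))².
Repeated root r = -5.
General solution: c(n) = (A + Bn)·(-5)^n.
From c(0) = -3: A = -3.
From c(1) = -1: (A + B)·(-5) = -1 ⇒ B = \frac{16}{5}.
So c(n) = \left(\frac{16 n}{5} - 3\right) \cdot (-5)^n.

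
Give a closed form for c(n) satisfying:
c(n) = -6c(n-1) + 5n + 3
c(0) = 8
First-order linear with linear forcing.
Homogeneous solution: c_h(n) = A·(-6)^n.
Try particular c_p(n) = pn + q. Substituting:
  pn + q = -6(p(n-1) + q) + 5n + 3.
Matching the n-coefficient: p = -6p + 5 ⇒ p = \frac{5}{7}.
Matching constants: q = 6p - 6q + 3 ⇒ q = \frac{51}{49}.
General: c(n) = A·(-6)^n + \frac{5 n}{7} + \frac{51}{49}.
Apply c(0) = 8: A + \frac{51}{49} = 8 ⇒ A = \frac{341}{49}.
So c(n) = \frac{341 \left(-6\right)^{n}}{49} + \frac{5 n}{7} + \frac{51}{49}.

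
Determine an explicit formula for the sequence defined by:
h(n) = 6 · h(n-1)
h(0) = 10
Pure geometric recurrence with ratio 6.
By induction h(n) = h(0) · (6)^n = 10 \cdot 6^{n}.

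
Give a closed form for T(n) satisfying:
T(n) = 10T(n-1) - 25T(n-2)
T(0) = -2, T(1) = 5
Characteristic equation: x² - 10x + 25 = 0, which is (x - (5))².
Repeated root r = 5.
General solution: T(n) = (A + Bn)·(5)^n.
From T(0) = -2: A = -2.
From T(1) = 5: (A + B)·(5) = 5 ⇒ B = 3.
So T(n) = \left(3 n - 2\right) \cdot (5)^n.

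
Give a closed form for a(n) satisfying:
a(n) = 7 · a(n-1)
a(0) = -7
Pure geometric recurrence with ratio 7.
By induction a(n) = a(0) · (7)^n = - 7 \cdot 7^{n}.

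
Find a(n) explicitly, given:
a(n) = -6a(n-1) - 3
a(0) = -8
First-order linear non-homogeneous.
Homogeneous solution: a_h(n) = A·(-6)^n.
Try constant particular solution a_p = K: K = -6K - 3 ⇒ K = - \frac{3}{7}.
General: a(n) = A·(-6)^n - \frac{3}{7}.
Apply a(0) = -8: A - \frac{3}{7} = -8 ⇒ A = - \frac{53}{7}.
So a(n) = - \frac{53 \left(-6\right)^{n}}{7} - \frac{3}{7}.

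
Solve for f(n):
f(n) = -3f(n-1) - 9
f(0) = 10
First-order linear non-homogeneous.
Homogeneous solution: f_h(n) = A·(-3)^n.
Try constant particular solution f_p = K: K = -3K - 9 ⇒ K = - \frac{9}{4}.
General: f(n) = A·(-3)^n - \frac{9}{4}.
Apply f(0) = 10: A - \frac{9}{4} = 10 ⇒ A = \frac{49}{4}.
So f(n) = \frac{49 \left(-3\right)^{n}}{4} - \frac{9}{4}.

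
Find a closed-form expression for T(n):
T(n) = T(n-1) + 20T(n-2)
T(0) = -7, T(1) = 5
Characteristic equation: x² - x - 20 = 0, which factors as (x - (-4))(x - (5)) = 0.
Roots r₁ = -4, r₂ = 5 (distinct).
General solution: T(n) = A·(-4)^n + B·(5)^n.
From T(0) = -7: A + B = -7.
From T(1) = 5: -4A + 5B = 5.
Solving: A = - \frac{40}{9}, B = - \frac{23}{9}.
So T(n) = - \frac{40 \left(-4\right)^{n}}{9} - \frac{23 \cdot 5^{n}}{9}.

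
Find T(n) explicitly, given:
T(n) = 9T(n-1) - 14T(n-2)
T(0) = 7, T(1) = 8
Characteristic equation: x² - 9x + 14 = 0, which factors as (x - (7))(x - (2)) = 0.
Roots r₁ = 7, r₂ = 2 (distinct).
General solution: T(n) = A·(7)^n + B·(2)^n.
From T(0) = 7: A + B = 7.
From T(1) = 8: 7A + 2B = 8.
Solving: A = - \frac{6}{5}, B = \frac{41}{5}.
So T(n) = \frac{41 \cdot 2^{n}}{5} - \frac{6 \cdot 7^{n}}{5}.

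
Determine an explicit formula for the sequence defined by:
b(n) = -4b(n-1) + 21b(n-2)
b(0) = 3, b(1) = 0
Characteristic equation: x² + 4x - 21 = 0, which factors as (x - (3))(x - (-7)) = 0.
Roots r₁ = 3, r₂ = -7 (distinct).
General solution: b(n) = A·(3)^n + B·(-7)^n.
From b(0) = 3: A + B = 3.
From b(1) = 0: 3A - 7B = 0.
Solving: A = \frac{21}{10}, B = \frac{9}{10}.
So b(n) = \frac{9 \left(-7\right)^{n}}{10} + \frac{21 \cdot 3^{n}}{10}.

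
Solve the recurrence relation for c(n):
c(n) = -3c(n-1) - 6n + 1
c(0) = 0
First-order linear with linear forcing.
Homogeneous solution: c_h(n) = A·(-3)^n.
Try particular c_p(n) = pn + q. Substituting:
  pn + q = -3(p(n-1) + q) - 6n + 1.
Matching the n-coefficient: p = -3p - 6 ⇒ p = - \frac{3}{2}.
Matching constants: q = 3p - 3q + 1 ⇒ q = - \frac{7}{8}.
General: c(n) = A·(-3)^n - \frac{3 n}{2} - \frac{7}{8}.
Apply c(0) = 0: A - \frac{7}{8} = 0 ⇒ A = \frac{7}{8}.
So c(n) = \frac{7 \left(-3\right)^{n}}{8} - \frac{3 n}{2} - \frac{7}{8}.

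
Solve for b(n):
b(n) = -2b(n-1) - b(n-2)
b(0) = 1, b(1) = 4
Characteristic equation: x² + 2x + 1 = 0, which is (x - (-1))².
Repeated root r = -1.
General solution: b(n) = (A + Bn)·(-1)^n.
From b(0) = 1: A = 1.
From b(1) = 4: (A + B)·(-1) = 4 ⇒ B = -5.
So b(n) = \left(1 - 5 n\right) \cdot (-1)^n.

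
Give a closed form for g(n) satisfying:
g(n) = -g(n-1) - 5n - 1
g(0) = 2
First-order linear with linear forcing.
Homogeneous solution: g_h(n) = A·(-1)^n.
Try particular g_p(n) = pn + q. Substituting:
  pn + q = -(p(n-1) + q) - 5n - 1.
Matching the n-coefficient: p = -p - 5 ⇒ p = - \frac{5}{2}.
Matching constants: q = p - q - 1 ⇒ q = - \frac{7}{4}.
General: g(n) = A·(-1)^n - \frac{5 n}{2} - \frac{7}{4}.
Apply g(0) = 2: A - \frac{7}{4} = 2 ⇒ A = \frac{15}{4}.
So g(n) = \frac{15 \left(-1\right)^{n}}{4} - \frac{5 n}{2} - \frac{7}{4}.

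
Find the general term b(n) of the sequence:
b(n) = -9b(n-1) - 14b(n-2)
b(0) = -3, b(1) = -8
Characteristic equation: x² + 9x + 14 = 0, which factors as (x - (-7))(x - (-2)) = 0.
Roots r₁ = -7, r₂ = -2 (distinct).
General solution: b(n) = A·(-7)^n + B·(-2)^n.
From b(0) = -3: A + B = -3.
From b(1) = -8: -7A - 2B = -8.
Solving: A = \frac{14}{5}, B = - \frac{29}{5}.
So b(n) = - \frac{29 \left(-2\right)^{n}}{5} + \frac{14 \left(-7\right)^{n}}{5}.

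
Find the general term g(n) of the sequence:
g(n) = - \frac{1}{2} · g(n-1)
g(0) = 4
Pure geometric recurrence with ratio - \frac{1}{2}.
By induction g(n) = g(0) · (- \frac{1}{2})^n = 4 \left(- \frac{1}{2}\right)^{n}.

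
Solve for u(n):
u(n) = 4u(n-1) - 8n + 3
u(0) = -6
First-order linear with linear forcing.
Homogeneous solution: u_h(n) = A·(4)^n.
Try particular u_p(n) = pn + q. Substituting:
  pn + q = 4(p(n-1) + q) - 8n + 3.
Matching the n-coefficient: p = 4p - 8 ⇒ p = \frac{8}{3}.
Matching constants: q = -4p + 4q + 3 ⇒ q = \frac{23}{9}.
General: u(n) = A·(4)^n + \frac{8 n}{3} + \frac{23}{9}.
Apply u(0) = -6: A + \frac{23}{9} = -6 ⇒ A = - \frac{77}{9}.
So u(n) = - \frac{77 \cdot 4^{n}}{9} + \frac{8 n}{3} + \frac{23}{9}.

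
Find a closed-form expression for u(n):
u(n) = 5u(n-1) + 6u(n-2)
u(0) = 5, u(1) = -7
Characteristic equation: x² - 5x - 6 = 0, which factors as (x - (-1))(x - (6)) = 0.
Roots r₁ = -1, r₂ = 6 (distinct).
General solution: u(n) = A·(-1)^n + B·(6)^n.
From u(0) = 5: A + B = 5.
From u(1) = -7: -A + 6B = -7.
Solving: A = \frac{37}{7}, B = - \frac{2}{7}.
So u(n) = \frac{37 \left(-1\right)^{n}}{7} - \frac{2 \cdot 6^{n}}{7}.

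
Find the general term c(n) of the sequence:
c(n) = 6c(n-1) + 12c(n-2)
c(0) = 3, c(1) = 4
Characteristic equation: x² - 6x - 12 = 0.
Discriminant Δ = (6)² + 4·(12) = 84.
Roots r₁,₂ = (6 ± √84)/2, so r₁ = 3 + \sqrt{21}, r₂ = 3 - \sqrt{21}.
General solution: c(n) = A·r₁^n + B·r₂^n.
From the initial conditions, A + B = 3 and r₁A + r₂B = 4.
Since r₁ - r₂ = √84: A = (4 - (3)r₂)/√84 = \frac{3}{2} - \frac{5 \sqrt{21}}{42}, and B = 3 - A = \frac{5 \sqrt{21}}{42} + \frac{3}{2}.
So c(n) = \left(\frac{3}{2} - \frac{5 \sqrt{21}}{42}\right)\left(3 + \sqrt{21}\right)^n + \left(\frac{5 \sqrt{21}}{42} + \frac{3}{2}\right)\left(3 - \sqrt{21}\right)^n.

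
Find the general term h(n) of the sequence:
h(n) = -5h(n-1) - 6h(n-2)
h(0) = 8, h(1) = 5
Characteristic equation: x² + 5x + 6 = 0, which factors as (x - (-2))(x - (-3)) = 0.
Roots r₁ = -2, r₂ = -3 (distinct).
General solution: h(n) = A·(-2)^n + B·(-3)^n.
From h(0) = 8: A + B = 8.
From h(1) = 5: -2A - 3B = 5.
Solving: A = 29, B = -21.
So h(n) = 29 \left(-2\right)^{n} - 21 \left(-3\right)^{n}.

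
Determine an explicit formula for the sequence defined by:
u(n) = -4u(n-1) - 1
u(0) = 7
First-order linear non-homogeneous.
Homogeneous solution: u_h(n) = A·(-4)^n.
Try constant particular solution u_p = K: K = -4K - 1 ⇒ K = - \frac{1}{5}.
General: u(n) = A·(-4)^n - \frac{1}{5}.
Apply u(0) = 7: A - \frac{1}{5} = 7 ⇒ A = \frac{36}{5}.
So u(n) = \frac{36 \left(-4\right)^{n}}{5} - \frac{1}{5}.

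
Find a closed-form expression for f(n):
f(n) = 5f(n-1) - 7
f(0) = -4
First-order linear non-homogeneous.
Homogeneous solution: f_h(n) = A·(5)^n.
Try constant particular solution f_p = K: K = 5K - 7 ⇒ K = \frac{7}{4}.
General: f(n) = A·(5)^n + \frac{7}{4}.
Apply f(0) = -4: A + \frac{7}{4} = -4 ⇒ A = - \frac{23}{4}.
So f(n) = \frac{7}{4} - \frac{23 \cdot 5^{n}}{4}.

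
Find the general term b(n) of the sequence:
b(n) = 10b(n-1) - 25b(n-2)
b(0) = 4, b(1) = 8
Characteristic equation: x² - 10x + 25 = 0, which is (x - (5))².
Repeated root r = 5.
General solution: b(n) = (A + Bn)·(5)^n.
From b(0) = 4: A = 4.
From b(1) = 8: (A + B)·(5) = 8 ⇒ B = - \frac{12}{5}.
So b(n) = \left(4 - \frac{12 n}{5}\right) \cdot (5)^n.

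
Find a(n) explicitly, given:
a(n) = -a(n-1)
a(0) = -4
This is a homogeneous first-order recurrence with ratio -1.
By induction a(n) = a(0) · (-1)^n = - 4 \left(-1\right)^{n}.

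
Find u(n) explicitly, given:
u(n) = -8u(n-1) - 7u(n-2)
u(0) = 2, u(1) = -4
Characteristic equation: x² + 8x + 7 = 0, which factors as (x - (-1))(x - (-7)) = 0.
Roots r₁ = -1, r₂ = -7 (distinct).
General solution: u(n) = A·(-1)^n + B·(-7)^n.
From u(0) = 2: A + B = 2.
From u(1) = -4: -A - 7B = -4.
Solving: A = \frac{5}{3}, B = \frac{1}{3}.
So u(n) = \frac{5 \left(-1\right)^{n}}{3} + \frac{\left(-7\right)^{n}}{3}.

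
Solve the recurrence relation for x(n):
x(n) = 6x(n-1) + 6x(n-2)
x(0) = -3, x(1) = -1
Characteristic equation: x² - 6x - 6 = 0.
Discriminant Δ = (6)² + 4·(6) = 60.
Roots r₁,₂ = (6 ± √60)/2, so r₁ = 3 + \sqrt{15}, r₂ = 3 - \sqrt{15}.
General solution: x(n) = A·r₁^n + B·r₂^n.
From the initial conditions, A + B = -3 and r₁A + r₂B = -1.
Since r₁ - r₂ = √60: A = (-1 - (-3)r₂)/√60 = - \frac{3}{2} + \frac{4 \sqrt{15}}{15}, and B = -3 - A = - \frac{3}{2} - \frac{4 \sqrt{15}}{15}.
So x(n) = \left(- \frac{3}{2} + \frac{4 \sqrt{15}}{15}\right)\left(3 + \sqrt{15}\right)^n + \left(- \frac{3}{2} - \frac{4 \sqrt{15}}{15}\right)\left(3 - \sqrt{15}\right)^n.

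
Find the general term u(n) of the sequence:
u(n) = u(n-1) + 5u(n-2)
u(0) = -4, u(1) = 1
Characteristic equation: x² - x - 5 = 0.
Discriminant Δ = (1)² + 4·(5) = 21.
Roots r₁,₂ = (1 ± √21)/2, so r₁ = \frac{1}{2} + \frac{\sqrt{21}}{2}, r₂ = \frac{1}{2} - \frac{\sqrt{21}}{2}.
General solution: u(n) = A·r₁^n + B·r₂^n.
From the initial conditions, A + B = -4 and r₁A + r₂B = 1.
Since r₁ - r₂ = √21: A = (1 - (-4)r₂)/√21 = -2 + \frac{\sqrt{21}}{7}, and B = -4 - A = -2 - \frac{\sqrt{21}}{7}.
So u(n) = \left(-2 + \frac{\sqrt{21}}{7}\right)\left(\frac{1}{2} + \frac{\sqrt{21}}{2}\right)^n + \left(-2 - \frac{\sqrt{21}}{7}\right)\left(\frac{1}{2} - \frac{\sqrt{21}}{2}\right)^n.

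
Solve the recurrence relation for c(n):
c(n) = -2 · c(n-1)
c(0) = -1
Pure geometric recurrence with ratio -2.
By induction c(n) = c(0) · (-2)^n = - \left(-2\right)^{n}.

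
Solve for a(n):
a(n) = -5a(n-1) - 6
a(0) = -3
First-order linear non-homogeneous.
Homogeneous solution: a_h(n) = A·(-5)^n.
Try constant particular solution a_p = K: K = -5K - 6 ⇒ K = -1.
General: a(n) = A·(-5)^n - 1.
Apply a(0) = -3: A - 1 = -3 ⇒ A = -2.
So a(n) = - 2 \left(-5\right)^{n} - 1.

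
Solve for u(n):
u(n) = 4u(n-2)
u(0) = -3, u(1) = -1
Characteristic equation: x² - 4 = 0, which factors as (x - (-2))(x - (2)) = 0.
Roots r₁ = -2, r₂ = 2 (distinct).
General solution: u(n) = A·(-2)^n + B·(2)^n.
From u(0) = -3: A + B = -3.
From u(1) = -1: -2A + 2B = -1.
Solving: A = - \frac{5}{4}, B = - \frac{7}{4}.
So u(n) = - \frac{5 \left(-2\right)^{n}}{4} - \frac{7 \cdot 2^{n}}{4}.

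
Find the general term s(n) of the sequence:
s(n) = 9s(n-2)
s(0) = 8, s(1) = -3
Characteristic equation: x² - 9 = 0, which factors as (x - (-3))(x - (3)) = 0.
Roots r₁ = -3, r₂ = 3 (distinct).
General solution: s(n) = A·(-3)^n + B·(3)^n.
From s(0) = 8: A + B = 8.
From s(1) = -3: -3A + 3B = -3.
Solving: A = \frac{9}{2}, B = \frac{7}{2}.
So s(n) = \frac{9 \left(-3\right)^{n}}{2} + \frac{7 \cdot 3^{n}}{2}.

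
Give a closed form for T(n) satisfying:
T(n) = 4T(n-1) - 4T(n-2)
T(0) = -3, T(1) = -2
Characteristic equation: x² - 4x + 4 = 0, which is (x - (2))².
Repeated root r = 2.
General solution: T(n) = (A + Bn)·(2)^n.
From T(0) = -3: A = -3.
From T(1) = -2: (A + B)·(2) = -2 ⇒ B = 2.
So T(n) = \left(2 n - 3\right) \cdot (2)^n.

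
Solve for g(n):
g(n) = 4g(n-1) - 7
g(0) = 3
First-order linear non-homogeneous.
Homogeneous solution: g_h(n) = A·(4)^n.
Try constant particular solution g_p = K: K = 4K - 7 ⇒ K = \frac{7}{3}.
General: g(n) = A·(4)^n + \frac{7}{3}.
Apply g(0) = 3: A + \frac{7}{3} = 3 ⇒ A = \frac{2}{3}.
So g(n) = \frac{2 \cdot 4^{n}}{3} + \frac{7}{3}.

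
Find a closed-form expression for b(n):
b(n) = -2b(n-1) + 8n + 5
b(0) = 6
First-order linear with linear forcing.
Homogeneous solution: b_h(n) = A·(-2)^n.
Try particular b_p(n) = pn + q. Substituting:
  pn + q = -2(p(n-1) + q) + 8n + 5.
Matching the n-coefficient: p = -2p + 8 ⇒ p = \frac{8}{3}.
Matching constants: q = 2p - 2q + 5 ⇒ q = \frac{31}{9}.
General: b(n) = A·(-2)^n + \frac{8 n}{3} + \frac{31}{9}.
Apply b(0) = 6: A + \frac{31}{9} = 6 ⇒ A = \frac{23}{9}.
So b(n) = \frac{23 \left(-2\right)^{n}}{9} + \frac{8 n}{3} + \frac{31}{9}.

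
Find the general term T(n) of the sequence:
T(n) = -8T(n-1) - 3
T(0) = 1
First-order linear non-homogeneous.
Homogeneous solution: T_h(n) = A·(-8)^n.
Try constant particular solution T_p = K: K = -8K - 3 ⇒ K = - \frac{1}{3}.
General: T(n) = A·(-8)^n - \frac{1}{3}.
Apply T(0) = 1: A - \frac{1}{3} = 1 ⇒ A = \frac{4}{3}.
So T(n) = \frac{4 \left(-8\right)^{n}}{3} - \frac{1}{3}.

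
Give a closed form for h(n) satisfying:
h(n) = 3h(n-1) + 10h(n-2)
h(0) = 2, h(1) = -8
Characteristic equation: x² - 3x - 10 = 0, which factors as (x - (-2))(x - (5)) = 0.
Roots r₁ = -2, r₂ = 5 (distinct).
General solution: h(n) = A·(-2)^n + B·(5)^n.
From h(0) = 2: A + B = 2.
From h(1) = -8: -2A + 5B = -8.
Solving: A = \frac{18}{7}, B = - \frac{4}{7}.
So h(n) = \frac{18 \left(-2\right)^{n}}{7} - \frac{4 \cdot 5^{n}}{7}.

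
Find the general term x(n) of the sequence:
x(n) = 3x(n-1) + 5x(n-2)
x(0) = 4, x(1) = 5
Characteristic equation: x² - 3x - 5 = 0.
Discriminant Δ = (3)² + 4·(5) = 29.
Roots r₁,₂ = (3 ± √29)/2, so r₁ = \frac{3}{2} + \frac{\sqrt{29}}{2}, r₂ = \frac{3}{2} - \frac{\sqrt{29}}{2}.
General solution: x(n) = A·r₁^n + B·r₂^n.
From the initial conditions, A + B = 4 and r₁A + r₂B = 5.
Since r₁ - r₂ = √29: A = (5 - (4)r₂)/√29 = 2 - \frac{\sqrt{29}}{29}, and B = 4 - A = \frac{\sqrt{29}}{29} + 2.
So x(n) = \left(2 - \frac{\sqrt{29}}{29}\right)\left(\frac{3}{2} + \frac{\sqrt{29}}{2}\right)^n + \left(\frac{\sqrt{29}}{29} + 2\right)\left(\frac{3}{2} - \frac{\sqrt{29}}{2}\right)^n.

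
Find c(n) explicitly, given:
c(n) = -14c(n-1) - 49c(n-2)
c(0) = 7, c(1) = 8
Characteristic equation: x² + 14x + 49 = 0, which is (x - (-7))².
Repeated root r = -7.
General solution: c(n) = (A + Bn)·(-7)^n.
From c(0) = 7: A = 7.
From c(1) = 8: (A + B)·(-7) = 8 ⇒ B = - \frac{57}{7}.
So c(n) = \left(7 - \frac{57 n}{7}\right) \cdot (-7)^n.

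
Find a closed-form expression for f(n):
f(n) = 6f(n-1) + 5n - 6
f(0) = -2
First-order linear with linear forcing.
Homogeneous solution: f_h(n) = A·(6)^n.
Try particular f_p(n) = pn + q. Substituting:
  pn + q = 6(p(n-1) + q) + 5n - 6.
Matching the n-coefficient: p = 6p + 5 ⇒ p = -1.
Matching constants: q = -6p + 6q - 6 ⇒ q = 0.
General: f(n) = A·(6)^n - n + 0.
Apply f(0) = -2: A + 0 = -2 ⇒ A = -2.
So f(n) = - 2 \cdot 6^{n} - n.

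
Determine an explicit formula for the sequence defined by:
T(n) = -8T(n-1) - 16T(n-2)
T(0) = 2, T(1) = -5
Characteristic equation: x² + 8x + 16 = 0, which is (x - (-4))².
Repeated root r = -4.
General solution: T(n) = (A + Bn)·(-4)^n.
From T(0) = 2: A = 2.
From T(1) = -5: (A + B)·(-4) = -5 ⇒ B = - \frac{3}{4}.
So T(n) = \left(2 - \frac{3 n}{4}\right) \cdot (-4)^n.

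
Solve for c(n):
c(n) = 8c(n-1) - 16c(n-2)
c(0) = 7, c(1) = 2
Characteristic equation: x² - 8x + 16 = 0, which is (x - (4))².
Repeated root r = 4.
General solution: c(n) = (A + Bn)·(4)^n.
From c(0) = 7: A = 7.
From c(1) = 2: (A + B)·(4) = 2 ⇒ B = - \frac{13}{2}.
So c(n) = \left(7 - \frac{13 n}{2}\right) \cdot (4)^n.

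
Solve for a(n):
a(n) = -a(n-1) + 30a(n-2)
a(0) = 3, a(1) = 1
Characteristic equation: x² + x - 30 = 0, which factors as (x - (5))(x - (-6)) = 0.
Roots r₁ = 5, r₂ = -6 (distinct).
General solution: a(n) = A·(5)^n + B·(-6)^n.
From a(0) = 3: A + B = 3.
From a(1) = 1: 5A - 6B = 1.
Solving: A = \frac{19}{11}, B = \frac{14}{11}.
So a(n) = \frac{14 \left(-6\right)^{n}}{11} + \frac{19 \cdot 5^{n}}{11}.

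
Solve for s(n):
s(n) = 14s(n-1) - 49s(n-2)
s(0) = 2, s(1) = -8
Characteristic equation: x² - 14x + 49 = 0, which is (x - (7))².
Repeated root r = 7.
General solution: s(n) = (A + Bn)·(7)^n.
From s(0) = 2: A = 2.
From s(1) = -8: (A + B)·(7) = -8 ⇒ B = - \frac{22}{7}.
So s(n) = \left(2 - \frac{22 n}{7}\right) \cdot (7)^n.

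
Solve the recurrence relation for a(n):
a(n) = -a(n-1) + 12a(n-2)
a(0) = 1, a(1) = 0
Characteristic equation: x² + x - 12 = 0, which factors as (x - (3))(x - (-4)) = 0.
Roots r₁ = 3, r₂ = -4 (distinct).
General solution: a(n) = A·(3)^n + B·(-4)^n.
From a(0) = 1: A + B = 1.
From a(1) = 0: 3A - 4B = 0.
Solving: A = \frac{4}{7}, B = \frac{3}{7}.
So a(n) = \frac{3 \left(-4\right)^{n}}{7} + \frac{4 \cdot 3^{n}}{7}.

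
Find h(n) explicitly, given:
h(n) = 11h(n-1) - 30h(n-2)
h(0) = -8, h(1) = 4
Characteristic equation: x² - 11x + 30 = 0, which factors as (x - (6))(x - (5)) = 0.
Roots r₁ = 6, r₂ = 5 (distinct).
General solution: h(n) = A·(6)^n + B·(5)^n.
From h(0) = -8: A + B = -8.
From h(1) = 4: 6A + 5B = 4.
Solving: A = 44, B = -52.
So h(n) = - 52 \cdot 5^{n} + 44 \cdot 6^{n}.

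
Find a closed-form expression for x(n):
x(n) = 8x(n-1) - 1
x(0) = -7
First-order linear non-homogeneous.
Homogeneous solution: x_h(n) = A·(8)^n.
Try constant particular solution x_p = K: K = 8K - 1 ⇒ K = \frac{1}{7}.
General: x(n) = A·(8)^n + \frac{1}{7}.
Apply x(0) = -7: A + \frac{1}{7} = -7 ⇒ A = - \frac{50}{7}.
So x(n) = \frac{1}{7} - \frac{50 \cdot 8^{n}}{7}.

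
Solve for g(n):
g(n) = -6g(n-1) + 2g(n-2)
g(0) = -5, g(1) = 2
Characteristic equation: x² + 6x - 2 = 0.
Discriminant Δ = (-6)² + 4·(2) = 44.
Roots r₁,₂ = (-6 ± √44)/2, so r₁ = -3 + \sqrt{11}, r₂ = - \sqrt{11} - 3.
General solution: g(n) = A·r₁^n + B·r₂^n.
From the initial conditions, A + B = -5 and r₁A + r₂B = 2.
Since r₁ - r₂ = √44: A = (2 - (-5)r₂)/√44 = - \frac{5}{2} - \frac{13 \sqrt{11}}{22}, and B = -5 - A = - \frac{5}{2} + \frac{13 \sqrt{11}}{22}.
So g(n) = \left(- \frac{5}{2} - \frac{13 \sqrt{11}}{22}\right)\left(-3 + \sqrt{11}\right)^n + \left(- \frac{5}{2} + \frac{13 \sqrt{11}}{22}\right)\left(- \sqrt{11} - 3\right)^n.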